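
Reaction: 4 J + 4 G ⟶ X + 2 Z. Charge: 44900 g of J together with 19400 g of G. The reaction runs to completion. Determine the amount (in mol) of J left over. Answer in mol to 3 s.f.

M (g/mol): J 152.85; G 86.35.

n(J) = 44900 / 152.85 = 293.8 mol
n(G) = 19400 / 86.35 = 224.7 mol
n/ν for J = 293.8/4 = 73.45
n/ν for G = 224.7/4 = 56.18
Smallest n/ν is G → limiting reagent.
J consumed = (4/4) × 224.7 = 224.7 mol
J remaining = 293.8 − 224.7 = 69.10 mol

69.1 mol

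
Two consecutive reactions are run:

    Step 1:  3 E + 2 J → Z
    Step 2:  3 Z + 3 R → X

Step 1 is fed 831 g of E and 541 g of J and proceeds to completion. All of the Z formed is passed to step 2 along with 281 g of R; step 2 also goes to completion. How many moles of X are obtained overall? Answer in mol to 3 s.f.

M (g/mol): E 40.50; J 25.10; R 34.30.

2.28 mol

Step 1:
n(E) = 831.0 / 40.50 = 20.52 mol
n(J) = 541.0 / 25.10 = 21.55 mol
n/ν for E = 20.52/3 = 6.840
n/ν for J = 21.55/2 = 10.78
Smallest n/ν is E → limiting reagent.
n(Z) produced = (1/3) × 20.52 = 6.840 mol
Step 2:
n(Z) available = 6.840 mol
n(R) = 281.0 / 34.30 = 8.192 mol
n/ν for Z = 6.840/3 = 2.280
n/ν for R = 8.192/3 = 2.731
Smallest n/ν is Z → limiting reagent.
n(X) = (1/3) × 6.840 = 2.280 mol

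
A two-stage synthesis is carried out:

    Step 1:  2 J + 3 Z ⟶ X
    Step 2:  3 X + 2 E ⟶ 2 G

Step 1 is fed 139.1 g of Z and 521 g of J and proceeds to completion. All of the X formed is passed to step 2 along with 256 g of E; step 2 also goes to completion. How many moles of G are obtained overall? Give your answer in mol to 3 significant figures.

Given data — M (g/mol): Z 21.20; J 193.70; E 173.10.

0.897 mol

Step 1:
n(Z) = 139.1 / 21.20 = 6.561 mol
n(J) = 521.0 / 193.70 = 2.690 mol
n/ν for Z = 6.561/3 = 2.187
n/ν for J = 2.690/2 = 1.345
Smallest n/ν is J → limiting reagent.
n(X) produced = (1/2) × 2.690 = 1.345 mol
Step 2:
n(X) available = 1.345 mol
n(E) = 256.0 / 173.10 = 1.479 mol
n/ν for X = 1.345/3 = 0.4483
n/ν for E = 1.479/2 = 0.7395
Smallest n/ν is X → limiting reagent.
n(G) = (2/3) × 1.345 = 0.8967 mol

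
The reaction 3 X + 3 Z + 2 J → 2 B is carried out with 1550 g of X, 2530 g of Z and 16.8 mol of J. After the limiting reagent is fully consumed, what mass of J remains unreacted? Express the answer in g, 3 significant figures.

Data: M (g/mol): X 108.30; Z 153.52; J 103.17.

749 g

n(X) = 1550 / 108.30 = 14.31 mol
n(Z) = 2530 / 153.52 = 16.48 mol
n(J) = 16.80 mol
n/ν for X = 14.31/3 = 4.770
n/ν for Z = 16.48/3 = 5.493
n/ν for J = 16.80/2 = 8.400
Smallest n/ν is X → limiting reagent.
J consumed = (2/3) × 14.31 = 9.540 mol
J remaining = 16.80 − 9.540 = 7.260 mol
mass = 7.260 × 103.17 = 749.0 g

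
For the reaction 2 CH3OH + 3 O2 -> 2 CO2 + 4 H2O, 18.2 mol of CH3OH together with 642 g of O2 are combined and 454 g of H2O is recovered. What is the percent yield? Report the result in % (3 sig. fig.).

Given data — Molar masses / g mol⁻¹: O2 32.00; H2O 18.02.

n(CH3OH) = 18.20 mol
n(O2) = 642.0 / 32.00 = 20.06 mol
n/ν → CH3OH: 9.100, O2: 6.687; O2 is limiting.
theoretical n(H2O) = (4/3) × 20.06 = 26.75 mol → 482.0 g
% yield = 454 / 482.0 × 100 = 94.19 %

94.2 %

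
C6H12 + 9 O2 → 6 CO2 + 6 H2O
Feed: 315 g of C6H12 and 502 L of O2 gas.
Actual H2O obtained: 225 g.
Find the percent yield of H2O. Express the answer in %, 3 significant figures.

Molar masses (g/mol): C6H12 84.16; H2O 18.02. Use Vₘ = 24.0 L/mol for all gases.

n(C6H12) = 315.0 / 84.16 = 3.743 mol
n(O2) = 502.0 / 24.0 = 20.92 mol
n/ν → C6H12: 3.743, O2: 2.324; O2 is limiting.
theoretical n(H2O) = (6/9) × 20.92 = 13.95 mol → 251.4 g
% yield = 225 / 251.4 × 100 = 89.50 %

89.5 %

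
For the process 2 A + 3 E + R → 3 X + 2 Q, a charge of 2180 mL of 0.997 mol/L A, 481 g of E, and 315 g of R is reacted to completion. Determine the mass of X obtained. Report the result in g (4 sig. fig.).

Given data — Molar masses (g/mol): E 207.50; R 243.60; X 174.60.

n(A) = 0.997 × 2180/1000 = 2.173 mol
n(E) = 481.0 / 207.50 = 2.318 mol
n(R) = 315.0 / 243.60 = 1.293 mol
n/ν → A: 1.087, E: 0.7727, R: 1.293; E is limiting.
n(X) = (3/3) × 2.318 = 2.318 mol
mass = 2.318 × 174.60 = 404.7 g

404.7 g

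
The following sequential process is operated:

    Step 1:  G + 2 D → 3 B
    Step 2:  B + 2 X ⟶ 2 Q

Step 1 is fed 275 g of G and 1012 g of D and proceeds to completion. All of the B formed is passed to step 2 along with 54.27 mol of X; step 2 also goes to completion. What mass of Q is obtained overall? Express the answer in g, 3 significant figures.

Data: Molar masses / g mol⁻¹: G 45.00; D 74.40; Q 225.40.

8260 g

Step 1:
n(G) = 275.0 / 45.00 = 6.111 mol
n(D) = 1012 / 74.40 = 13.60 mol
n/ν for G = 6.111/1 = 6.111
n/ν for D = 13.60/2 = 6.800
Smallest n/ν is G → limiting reagent.
n(B) produced = (3/1) × 6.111 = 18.33 mol
Step 2:
n(B) available = 18.33 mol
n(X) = 54.27 mol
n/ν for B = 18.33/1 = 18.33
n/ν for X = 54.27/2 = 27.14
Smallest n/ν is B → limiting reagent.
n(Q) = (2/1) × 18.33 = 36.66 mol
mass = 36.66 × 225.40 = 8263 g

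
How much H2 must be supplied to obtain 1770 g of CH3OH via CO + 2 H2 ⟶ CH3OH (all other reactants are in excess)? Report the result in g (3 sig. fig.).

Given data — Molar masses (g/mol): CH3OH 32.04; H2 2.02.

n(CH3OH) = 1770 / 32.04 = 55.24 mol
n(H2) = (2/1) × 55.24 = 110.5 mol
mass = 110.5 × 2.02 = 223.2 g

223 g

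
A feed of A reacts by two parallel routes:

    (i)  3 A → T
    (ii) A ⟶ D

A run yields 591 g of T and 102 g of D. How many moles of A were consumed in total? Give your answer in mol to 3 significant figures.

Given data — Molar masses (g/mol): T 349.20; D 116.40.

5.95 mol

n(T) = 591 / 349.20 = 1.692 mol
n(D) = 102 / 116.40 = 0.8763 mol
n(A) via (i) = (3/1)×1.692 = 5.076 mol
n(A) via (ii) = (1/1)×0.8763 = 0.8763 mol
total n(A) = 5.076 + 0.8763 = 5.952 mol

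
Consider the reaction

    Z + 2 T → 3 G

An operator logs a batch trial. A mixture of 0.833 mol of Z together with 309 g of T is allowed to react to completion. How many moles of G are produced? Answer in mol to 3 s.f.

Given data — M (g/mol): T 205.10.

2.26 mol

n(Z) = 0.8330 mol
n(T) = 309.0 / 205.10 = 1.507 mol
n/ν for Z = 0.8330/1 = 0.8330
n/ν for T = 1.507/2 = 0.7535
Smallest n/ν is T → limiting reagent.
n(G) = (3/2) × 1.507 = 2.261 mol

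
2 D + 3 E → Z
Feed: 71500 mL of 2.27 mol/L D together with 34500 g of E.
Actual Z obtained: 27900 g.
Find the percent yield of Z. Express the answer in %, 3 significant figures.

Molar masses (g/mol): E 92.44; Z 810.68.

n(D) = 2.27 × 71500/1000 = 162.3 mol
n(E) = 34500 / 92.44 = 373.2 mol
n/ν for D = 162.3/2 = 81.15
n/ν for E = 373.2/3 = 124.4
Smallest n/ν is D → limiting reagent.
theoretical n(Z) = (1/2) × 162.3 = 81.15 mol → 65790 g
% yield = 27900 / 65790 × 100 = 42.41 %

42.4 %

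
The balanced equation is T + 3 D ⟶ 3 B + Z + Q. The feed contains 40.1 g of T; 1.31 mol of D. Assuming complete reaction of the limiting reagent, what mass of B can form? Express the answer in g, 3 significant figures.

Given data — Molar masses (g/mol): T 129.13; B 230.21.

214 g

n(T) = 40.10 / 129.13 = 0.3105 mol
n(D) = 1.310 mol
n/ν for T = 0.3105/1 = 0.3105
n/ν for D = 1.310/3 = 0.4367
Smallest n/ν is T → limiting reagent.
n(B) = (3/1) × 0.3105 = 0.9315 mol
mass = 0.9315 × 230.21 = 214.4 g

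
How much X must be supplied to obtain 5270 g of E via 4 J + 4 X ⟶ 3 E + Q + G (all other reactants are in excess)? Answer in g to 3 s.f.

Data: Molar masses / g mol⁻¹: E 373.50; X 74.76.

n(E) = 5270 / 373.50 = 14.11 mol
n(X) = (4/3) × 14.11 = 18.81 mol
mass = 18.81 × 74.76 = 1406 g

1410 g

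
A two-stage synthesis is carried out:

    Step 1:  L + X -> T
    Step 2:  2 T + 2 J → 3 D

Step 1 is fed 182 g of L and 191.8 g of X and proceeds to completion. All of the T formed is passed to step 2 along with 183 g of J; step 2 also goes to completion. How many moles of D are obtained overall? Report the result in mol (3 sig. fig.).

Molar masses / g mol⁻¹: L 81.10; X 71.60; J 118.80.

2.31 mol

Step 1:
n(L) = 182.0 / 81.10 = 2.244 mol
n(X) = 191.8 / 71.60 = 2.679 mol
n/ν for L = 2.244/1 = 2.244
n/ν for X = 2.679/1 = 2.679
Smallest n/ν is L → limiting reagent.
n(T) produced = (1/1) × 2.244 = 2.244 mol
Step 2:
n(T) available = 2.244 mol
n(J) = 183.0 / 118.80 = 1.540 mol
n/ν for T = 2.244/2 = 1.122
n/ν for J = 1.540/2 = 0.7700
Smallest n/ν is J → limiting reagent.
n(D) = (3/2) × 1.540 = 2.310 mol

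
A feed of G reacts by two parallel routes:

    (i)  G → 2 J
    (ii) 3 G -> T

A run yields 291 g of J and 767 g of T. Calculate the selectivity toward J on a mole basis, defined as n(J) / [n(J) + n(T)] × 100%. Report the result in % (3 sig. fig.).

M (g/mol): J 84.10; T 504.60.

n(J) = 291 / 84.10 = 3.460 mol
n(T) = 767 / 504.60 = 1.520 mol
selectivity = 3.460/(3.460+1.520) × 100 = 69.48 %

69.5 %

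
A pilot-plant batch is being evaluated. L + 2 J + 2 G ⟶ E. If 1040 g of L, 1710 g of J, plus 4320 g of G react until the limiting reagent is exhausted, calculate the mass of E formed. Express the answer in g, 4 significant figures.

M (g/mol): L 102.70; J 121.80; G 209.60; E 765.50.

5374 g

n(L) = 1040 / 102.70 = 10.13 mol
n(J) = 1710 / 121.80 = 14.04 mol
n(G) = 4320 / 209.60 = 20.61 mol
n/ν for L = 10.13/1 = 10.13
n/ν for J = 14.04/2 = 7.020
n/ν for G = 20.61/2 = 10.31
Smallest n/ν is J → limiting reagent.
n(E) = (1/2) × 14.04 = 7.020 mol
mass = 7.020 × 765.50 = 5374 g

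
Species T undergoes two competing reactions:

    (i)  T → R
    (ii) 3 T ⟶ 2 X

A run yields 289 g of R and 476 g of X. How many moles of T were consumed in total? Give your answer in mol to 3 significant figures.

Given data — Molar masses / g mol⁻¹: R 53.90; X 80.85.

n(R) = 289 / 53.90 = 5.362 mol
n(X) = 476 / 80.85 = 5.887 mol
n(T) via (i) = (1/1)×5.362 = 5.362 mol
n(T) via (ii) = (3/2)×5.887 = 8.831 mol
total n(T) = 5.362 + 8.831 = 14.19 mol

14.2 mol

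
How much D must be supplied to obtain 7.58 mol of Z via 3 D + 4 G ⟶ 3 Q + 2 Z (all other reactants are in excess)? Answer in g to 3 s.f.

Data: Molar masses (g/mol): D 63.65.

n(Z) = 7.580 mol
n(D) = (3/2) × 7.580 = 11.37 mol
mass = 11.37 × 63.65 = 723.7 g

724 g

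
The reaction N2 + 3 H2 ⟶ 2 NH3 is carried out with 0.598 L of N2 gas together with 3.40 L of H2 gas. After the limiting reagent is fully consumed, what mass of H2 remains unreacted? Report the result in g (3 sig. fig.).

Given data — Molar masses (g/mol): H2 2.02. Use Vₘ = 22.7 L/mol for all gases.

n(N2) = 0.5980 / 22.7 = 0.02634 mol
n(H2) = 3.400 / 22.7 = 0.1498 mol
n/ν for N2 = 0.02634/1 = 0.02634
n/ν for H2 = 0.1498/3 = 0.04993
Smallest n/ν is N2 → limiting reagent.
H2 consumed = (3/1) × 0.02634 = 0.07902 mol
H2 remaining = 0.1498 − 0.07902 = 0.07078 mol
mass = 0.07078 × 2.02 = 0.1430 g

0.143 g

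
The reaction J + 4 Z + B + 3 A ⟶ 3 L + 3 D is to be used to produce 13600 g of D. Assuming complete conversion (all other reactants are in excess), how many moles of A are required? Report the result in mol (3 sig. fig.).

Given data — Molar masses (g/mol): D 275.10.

49.4 mol

n(D) = 13600 / 275.10 = 49.44 mol
n(A) = (3/3) × 49.44 = 49.44 mol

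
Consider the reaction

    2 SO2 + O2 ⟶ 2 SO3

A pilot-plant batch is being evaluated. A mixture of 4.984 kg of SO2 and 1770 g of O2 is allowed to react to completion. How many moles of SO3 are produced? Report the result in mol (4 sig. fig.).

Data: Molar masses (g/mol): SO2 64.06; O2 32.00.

77.80 mol

n(SO2) = 4.984×1000 / 64.06 = 77.80 mol
n(O2) = 1770 / 32.00 = 55.31 mol
n/ν for SO2 = 77.80/2 = 38.90
n/ν for O2 = 55.31/1 = 55.31
Smallest n/ν is SO2 → limiting reagent.
n(SO3) = (2/2) × 77.80 = 77.80 mol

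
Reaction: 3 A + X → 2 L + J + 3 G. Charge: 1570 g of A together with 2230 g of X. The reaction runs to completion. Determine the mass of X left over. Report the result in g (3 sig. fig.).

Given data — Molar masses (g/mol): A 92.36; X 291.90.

576 g

n(A) = 1570 / 92.36 = 17.00 mol
n(X) = 2230 / 291.90 = 7.640 mol
n/ν → A: 5.667, X: 7.640; A is limiting.
X consumed = (1/3) × 17.00 = 5.667 mol
X remaining = 7.640 − 5.667 = 1.973 mol
mass = 1.973 × 291.90 = 575.9 g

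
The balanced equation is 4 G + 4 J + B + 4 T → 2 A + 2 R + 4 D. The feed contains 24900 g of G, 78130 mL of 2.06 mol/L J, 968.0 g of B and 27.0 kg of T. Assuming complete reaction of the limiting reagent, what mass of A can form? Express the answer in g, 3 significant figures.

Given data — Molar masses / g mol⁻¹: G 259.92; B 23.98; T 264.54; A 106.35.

n(G) = 24900 / 259.92 = 95.80 mol
n(J) = 2.06 × 78130/1000 = 160.9 mol
n(B) = 968.0 / 23.98 = 40.37 mol
n(T) = 27.00×1000 / 264.54 = 102.1 mol
n/ν for G = 95.80/4 = 23.95
n/ν for J = 160.9/4 = 40.23
n/ν for B = 40.37/1 = 40.37
n/ν for T = 102.1/4 = 25.53
Smallest n/ν is G → limiting reagent.
n(A) = (2/4) × 95.80 = 47.90 mol
mass = 47.90 × 106.35 = 5094 g

5090 g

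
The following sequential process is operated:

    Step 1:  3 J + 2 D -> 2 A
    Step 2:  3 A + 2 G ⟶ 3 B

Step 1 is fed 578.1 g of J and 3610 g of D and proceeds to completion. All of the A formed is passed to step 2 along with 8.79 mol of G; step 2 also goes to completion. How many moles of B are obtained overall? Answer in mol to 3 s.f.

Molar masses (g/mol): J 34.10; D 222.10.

11.3 mol

Step 1:
n(J) = 578.1 / 34.10 = 16.95 mol
n(D) = 3610 / 222.10 = 16.25 mol
n/ν → J: 5.650, D: 8.125; J is limiting.
n(A) produced = (2/3) × 16.95 = 11.30 mol
Step 2:
n(A) available = 11.30 mol
n(G) = 8.790 mol
n/ν → A: 3.767, G: 4.395; A is limiting.
n(B) = (3/3) × 11.30 = 11.30 mol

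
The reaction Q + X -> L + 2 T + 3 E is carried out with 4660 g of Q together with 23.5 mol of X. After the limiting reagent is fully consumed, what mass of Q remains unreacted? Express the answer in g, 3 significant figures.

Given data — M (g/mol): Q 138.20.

1410 g

n(Q) = 4660 / 138.20 = 33.72 mol
n(X) = 23.50 mol
n/ν for Q = 33.72/1 = 33.72
n/ν for X = 23.50/1 = 23.50
Smallest n/ν is X → limiting reagent.
Q consumed = (1/1) × 23.50 = 23.50 mol
Q remaining = 33.72 − 23.50 = 10.22 mol
mass = 10.22 × 138.20 = 1412 g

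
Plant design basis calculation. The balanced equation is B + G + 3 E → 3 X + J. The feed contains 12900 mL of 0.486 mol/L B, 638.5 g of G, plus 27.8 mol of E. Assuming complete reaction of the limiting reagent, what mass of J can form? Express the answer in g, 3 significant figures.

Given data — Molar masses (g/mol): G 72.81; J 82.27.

516 g

n(B) = 0.486 × 12900/1000 = 6.269 mol
n(G) = 638.5 / 72.81 = 8.769 mol
n(E) = 27.80 mol
n/ν for B = 6.269/1 = 6.269
n/ν for G = 8.769/1 = 8.769
n/ν for E = 27.80/3 = 9.267
Smallest n/ν is B → limiting reagent.
n(J) = (1/1) × 6.269 = 6.269 mol
mass = 6.269 × 82.27 = 515.8 g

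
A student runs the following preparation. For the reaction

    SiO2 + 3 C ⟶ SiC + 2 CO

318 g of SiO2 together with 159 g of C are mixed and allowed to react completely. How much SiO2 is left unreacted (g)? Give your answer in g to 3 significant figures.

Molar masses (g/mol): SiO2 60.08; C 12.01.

52.9 g

n(SiO2) = 318.0 / 60.08 = 5.293 mol
n(C) = 159.0 / 12.01 = 13.24 mol
n/ν → SiO2: 5.293, C: 4.413; C is limiting.
SiO2 consumed = (1/3) × 13.24 = 4.413 mol
SiO2 remaining = 5.293 − 4.413 = 0.8800 mol
mass = 0.8800 × 60.08 = 52.87 g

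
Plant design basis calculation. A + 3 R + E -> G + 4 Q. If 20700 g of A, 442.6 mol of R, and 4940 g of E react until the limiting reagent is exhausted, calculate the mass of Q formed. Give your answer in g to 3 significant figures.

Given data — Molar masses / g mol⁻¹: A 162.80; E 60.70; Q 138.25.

n(A) = 20700 / 162.80 = 127.1 mol
n(R) = 442.6 mol
n(E) = 4940 / 60.70 = 81.38 mol
n/ν for A = 127.1/1 = 127.1
n/ν for R = 442.6/3 = 147.5
n/ν for E = 81.38/1 = 81.38
Smallest n/ν is E → limiting reagent.
n(Q) = (4/1) × 81.38 = 325.5 mol
mass = 325.5 × 138.25 = 45000 g

45000 g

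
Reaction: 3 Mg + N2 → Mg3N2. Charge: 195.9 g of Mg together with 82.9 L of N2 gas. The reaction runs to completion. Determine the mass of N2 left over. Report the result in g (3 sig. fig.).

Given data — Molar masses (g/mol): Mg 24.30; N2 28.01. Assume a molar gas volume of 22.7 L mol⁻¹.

n(Mg) = 195.9 / 24.30 = 8.062 mol
n(N2) = 82.90 / 22.7 = 3.652 mol
n/ν for Mg = 8.062/3 = 2.687
n/ν for N2 = 3.652/1 = 3.652
Smallest n/ν is Mg → limiting reagent.
N2 consumed = (1/3) × 8.062 = 2.687 mol
N2 remaining = 3.652 − 2.687 = 0.9650 mol
mass = 0.9650 × 28.01 = 27.03 g

27.0 g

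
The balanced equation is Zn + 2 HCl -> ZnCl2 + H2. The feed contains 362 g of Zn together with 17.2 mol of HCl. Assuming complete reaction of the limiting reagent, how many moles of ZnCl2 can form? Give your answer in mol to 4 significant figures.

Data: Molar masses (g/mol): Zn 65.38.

n(Zn) = 362.0 / 65.38 = 5.537 mol
n(HCl) = 17.20 mol
n/ν → Zn: 5.537, HCl: 8.600; Zn is limiting.
n(ZnCl2) = (1/1) × 5.537 = 5.537 mol

5.537 mol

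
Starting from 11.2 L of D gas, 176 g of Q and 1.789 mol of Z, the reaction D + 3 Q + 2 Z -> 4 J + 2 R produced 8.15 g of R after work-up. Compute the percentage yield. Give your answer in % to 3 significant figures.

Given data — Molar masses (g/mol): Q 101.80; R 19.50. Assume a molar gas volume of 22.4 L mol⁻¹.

n(D) = 11.20 / 22.4 = 0.5000 mol
n(Q) = 176.0 / 101.80 = 1.729 mol
n(Z) = 1.789 mol
n/ν → D: 0.5000, Q: 0.5763, Z: 0.8945; D is limiting.
theoretical n(R) = (2/1) × 0.5000 = 1.000 mol → 19.50 g
% yield = 8.15 / 19.50 × 100 = 41.79 %

41.8 %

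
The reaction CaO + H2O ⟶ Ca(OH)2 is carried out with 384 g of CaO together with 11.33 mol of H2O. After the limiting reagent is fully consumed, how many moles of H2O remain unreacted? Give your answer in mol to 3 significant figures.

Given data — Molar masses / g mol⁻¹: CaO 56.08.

n(CaO) = 384.0 / 56.08 = 6.847 mol
n(H2O) = 11.33 mol
n/ν for CaO = 6.847/1 = 6.847
n/ν for H2O = 11.33/1 = 11.33
Smallest n/ν is CaO → limiting reagent.
H2O consumed = (1/1) × 6.847 = 6.847 mol
H2O remaining = 11.33 − 6.847 = 4.483 mol

4.48 mol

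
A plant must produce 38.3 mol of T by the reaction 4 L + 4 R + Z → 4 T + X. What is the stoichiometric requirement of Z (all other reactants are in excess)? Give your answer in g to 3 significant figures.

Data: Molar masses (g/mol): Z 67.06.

642 g

n(T) = 38.30 mol
n(Z) = (1/4) × 38.30 = 9.575 mol
mass = 9.575 × 67.06 = 642.1 g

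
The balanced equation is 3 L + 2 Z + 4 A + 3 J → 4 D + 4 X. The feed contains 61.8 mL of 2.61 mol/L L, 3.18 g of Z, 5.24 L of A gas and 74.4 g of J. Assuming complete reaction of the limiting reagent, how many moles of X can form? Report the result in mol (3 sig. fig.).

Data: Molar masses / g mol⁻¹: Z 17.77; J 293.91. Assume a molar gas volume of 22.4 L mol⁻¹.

n(L) = 2.61 × 61.80/1000 = 0.1613 mol
n(Z) = 3.180 / 17.77 = 0.1790 mol
n(A) = 5.240 / 22.4 = 0.2339 mol
n(J) = 74.40 / 293.91 = 0.2531 mol
n/ν for L = 0.1613/3 = 0.05377
n/ν for Z = 0.1790/2 = 0.08950
n/ν for A = 0.2339/4 = 0.05848
n/ν for J = 0.2531/3 = 0.08437
Smallest n/ν is L → limiting reagent.
n(X) = (4/3) × 0.1613 = 0.2151 mol

0.215 mol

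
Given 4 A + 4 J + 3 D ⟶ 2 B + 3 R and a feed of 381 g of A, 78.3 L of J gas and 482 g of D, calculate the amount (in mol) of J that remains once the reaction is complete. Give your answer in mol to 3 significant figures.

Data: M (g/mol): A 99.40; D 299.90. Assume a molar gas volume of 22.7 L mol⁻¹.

n(A) = 381.0 / 99.40 = 3.833 mol
n(J) = 78.30 / 22.7 = 3.449 mol
n(D) = 482.0 / 299.90 = 1.607 mol
n/ν for A = 3.833/4 = 0.9583
n/ν for J = 3.449/4 = 0.8623
n/ν for D = 1.607/3 = 0.5357
Smallest n/ν is D → limiting reagent.
J consumed = (4/3) × 1.607 = 2.143 mol
J remaining = 3.449 − 2.143 = 1.306 mol

1.31 mol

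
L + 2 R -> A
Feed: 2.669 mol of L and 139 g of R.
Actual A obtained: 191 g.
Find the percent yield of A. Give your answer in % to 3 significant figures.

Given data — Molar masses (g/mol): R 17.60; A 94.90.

75.4 %

n(L) = 2.669 mol
n(R) = 139.0 / 17.60 = 7.898 mol
n/ν → L: 2.669, R: 3.949; L is limiting.
theoretical n(A) = (1/1) × 2.669 = 2.669 mol → 253.3 g
% yield = 191 / 253.3 × 100 = 75.40 %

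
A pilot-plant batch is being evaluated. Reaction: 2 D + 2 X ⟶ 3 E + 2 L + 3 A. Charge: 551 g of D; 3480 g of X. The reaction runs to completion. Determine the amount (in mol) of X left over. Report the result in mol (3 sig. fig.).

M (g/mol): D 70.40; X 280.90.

n(D) = 551.0 / 70.40 = 7.827 mol
n(X) = 3480 / 280.90 = 12.39 mol
n/ν for D = 7.827/2 = 3.914
n/ν for X = 12.39/2 = 6.195
Smallest n/ν is D → limiting reagent.
X consumed = (2/2) × 7.827 = 7.827 mol
X remaining = 12.39 − 7.827 = 4.563 mol

4.56 mol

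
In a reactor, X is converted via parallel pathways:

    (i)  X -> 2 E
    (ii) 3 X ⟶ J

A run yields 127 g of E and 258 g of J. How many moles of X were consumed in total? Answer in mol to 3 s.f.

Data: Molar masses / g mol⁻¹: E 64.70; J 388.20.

n(E) = 127 / 64.70 = 1.963 mol
n(J) = 258 / 388.20 = 0.6646 mol
n(X) via (i) = (1/2)×1.963 = 0.9815 mol
n(X) via (ii) = (3/1)×0.6646 = 1.994 mol
total n(X) = 0.9815 + 1.994 = 2.976 mol

2.98 mol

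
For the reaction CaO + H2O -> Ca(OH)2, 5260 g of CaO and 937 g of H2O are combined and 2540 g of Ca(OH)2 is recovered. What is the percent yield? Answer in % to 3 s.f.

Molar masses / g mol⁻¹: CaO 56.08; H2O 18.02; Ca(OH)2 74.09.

n(CaO) = 5260 / 56.08 = 93.79 mol
n(H2O) = 937.0 / 18.02 = 52.00 mol
n/ν for CaO = 93.79/1 = 93.79
n/ν for H2O = 52.00/1 = 52.00
Smallest n/ν is H2O → limiting reagent.
theoretical n(Ca(OH)2) = (1/1) × 52.00 = 52.00 mol → 3853 g
% yield = 2540 / 3853 × 100 = 65.92 %

65.9 %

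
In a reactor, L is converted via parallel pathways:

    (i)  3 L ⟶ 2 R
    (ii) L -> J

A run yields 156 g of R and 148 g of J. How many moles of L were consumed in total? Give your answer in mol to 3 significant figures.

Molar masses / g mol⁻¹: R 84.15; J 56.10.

5.42 mol

n(R) = 156 / 84.15 = 1.854 mol
n(J) = 148 / 56.10 = 2.638 mol
n(L) via (i) = (3/2)×1.854 = 2.781 mol
n(L) via (ii) = (1/1)×2.638 = 2.638 mol
total n(L) = 2.781 + 2.638 = 5.419 mol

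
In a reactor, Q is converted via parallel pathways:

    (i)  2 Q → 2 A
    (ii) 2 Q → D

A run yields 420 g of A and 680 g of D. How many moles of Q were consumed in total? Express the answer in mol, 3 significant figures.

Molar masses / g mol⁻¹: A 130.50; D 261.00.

n(A) = 420 / 130.50 = 3.218 mol
n(D) = 680 / 261.00 = 2.605 mol
n(Q) via (i) = (2/2)×3.218 = 3.218 mol
n(Q) via (ii) = (2/1)×2.605 = 5.210 mol
total n(Q) = 3.218 + 5.210 = 8.428 mol

8.43 mol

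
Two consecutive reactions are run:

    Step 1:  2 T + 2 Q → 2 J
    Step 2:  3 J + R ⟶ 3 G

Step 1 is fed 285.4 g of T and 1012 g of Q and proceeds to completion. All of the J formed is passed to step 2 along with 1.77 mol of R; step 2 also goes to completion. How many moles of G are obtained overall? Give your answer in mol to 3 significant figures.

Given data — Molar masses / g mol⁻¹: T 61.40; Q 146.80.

Step 1:
n(T) = 285.4 / 61.40 = 4.648 mol
n(Q) = 1012 / 146.80 = 6.894 mol
n/ν for T = 4.648/2 = 2.324
n/ν for Q = 6.894/2 = 3.447
Smallest n/ν is T → limiting reagent.
n(J) produced = (2/2) × 4.648 = 4.648 mol
Step 2:
n(J) available = 4.648 mol
n(R) = 1.770 mol
n/ν for J = 4.648/3 = 1.549
n/ν for R = 1.770/1 = 1.770
Smallest n/ν is J → limiting reagent.
n(G) = (3/3) × 4.648 = 4.648 mol

4.65 mol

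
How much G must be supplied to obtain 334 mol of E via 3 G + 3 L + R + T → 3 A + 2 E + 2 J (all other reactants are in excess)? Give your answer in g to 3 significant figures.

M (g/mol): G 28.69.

n(E) = 334.0 mol
n(G) = (3/2) × 334.0 = 501.0 mol
mass = 501.0 × 28.69 = 14370 g

14400 g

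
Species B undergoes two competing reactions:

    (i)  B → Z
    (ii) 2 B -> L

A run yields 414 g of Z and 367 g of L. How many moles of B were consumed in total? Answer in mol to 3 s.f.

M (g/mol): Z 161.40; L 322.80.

4.84 mol

n(Z) = 414 / 161.40 = 2.565 mol
n(L) = 367 / 322.80 = 1.137 mol
n(B) via (i) = (1/1)×2.565 = 2.565 mol
n(B) via (ii) = (2/1)×1.137 = 2.274 mol
total n(B) = 2.565 + 2.274 = 4.839 mol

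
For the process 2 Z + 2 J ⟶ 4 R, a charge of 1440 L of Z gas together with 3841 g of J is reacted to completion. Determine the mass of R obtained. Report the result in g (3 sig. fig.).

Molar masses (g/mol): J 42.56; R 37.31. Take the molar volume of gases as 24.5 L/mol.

4390 g

n(Z) = 1440 / 24.5 = 58.78 mol
n(J) = 3841 / 42.56 = 90.25 mol
n/ν → Z: 29.39, J: 45.13; Z is limiting.
n(R) = (4/2) × 58.78 = 117.6 mol
mass = 117.6 × 37.31 = 4388 g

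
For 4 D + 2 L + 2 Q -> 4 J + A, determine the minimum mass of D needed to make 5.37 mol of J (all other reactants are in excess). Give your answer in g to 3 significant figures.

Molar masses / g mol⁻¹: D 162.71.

874 g

n(J) = 5.370 mol
n(D) = (4/4) × 5.370 = 5.370 mol
mass = 5.370 × 162.71 = 873.8 g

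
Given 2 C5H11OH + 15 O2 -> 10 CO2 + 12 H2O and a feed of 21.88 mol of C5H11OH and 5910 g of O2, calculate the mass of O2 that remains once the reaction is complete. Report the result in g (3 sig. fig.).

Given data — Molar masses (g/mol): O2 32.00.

659 g

n(C5H11OH) = 21.88 mol
n(O2) = 5910 / 32.00 = 184.7 mol
n/ν for C5H11OH = 21.88/2 = 10.94
n/ν for O2 = 184.7/15 = 12.31
Smallest n/ν is C5H11OH → limiting reagent.
O2 consumed = (15/2) × 21.88 = 164.1 mol
O2 remaining = 184.7 − 164.1 = 20.60 mol
mass = 20.60 × 32.00 = 659.2 g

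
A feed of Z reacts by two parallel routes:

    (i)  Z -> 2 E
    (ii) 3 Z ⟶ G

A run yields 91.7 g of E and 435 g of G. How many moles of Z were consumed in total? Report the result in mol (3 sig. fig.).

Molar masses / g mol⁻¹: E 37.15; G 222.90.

7.09 mol

n(E) = 91.7 / 37.15 = 2.468 mol
n(G) = 435 / 222.90 = 1.952 mol
n(Z) via (i) = (1/2)×2.468 = 1.234 mol
n(Z) via (ii) = (3/1)×1.952 = 5.856 mol
total n(Z) = 1.234 + 5.856 = 7.090 mol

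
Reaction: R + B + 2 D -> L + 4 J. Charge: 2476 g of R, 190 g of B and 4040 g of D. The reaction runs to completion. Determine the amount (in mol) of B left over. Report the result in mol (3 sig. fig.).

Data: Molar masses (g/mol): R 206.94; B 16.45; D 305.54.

4.94 mol

n(R) = 2476 / 206.94 = 11.96 mol
n(B) = 190.0 / 16.45 = 11.55 mol
n(D) = 4040 / 305.54 = 13.22 mol
n/ν → R: 11.96, B: 11.55, D: 6.610; D is limiting.
B consumed = (1/2) × 13.22 = 6.610 mol
B remaining = 11.55 − 6.610 = 4.940 mol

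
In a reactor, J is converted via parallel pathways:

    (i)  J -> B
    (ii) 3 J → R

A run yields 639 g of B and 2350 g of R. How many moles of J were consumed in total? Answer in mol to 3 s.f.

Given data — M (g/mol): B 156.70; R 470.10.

19.1 mol

n(B) = 639 / 156.70 = 4.078 mol
n(R) = 2350 / 470.10 = 4.999 mol
n(J) via (i) = (1/1)×4.078 = 4.078 mol
n(J) via (ii) = (3/1)×4.999 = 15.00 mol
total n(J) = 4.078 + 15.00 = 19.08 mol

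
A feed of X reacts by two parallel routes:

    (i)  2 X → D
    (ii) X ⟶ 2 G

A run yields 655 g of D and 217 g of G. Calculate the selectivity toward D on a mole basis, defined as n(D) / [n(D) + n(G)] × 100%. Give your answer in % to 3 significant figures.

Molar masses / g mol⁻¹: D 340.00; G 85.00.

43.0 %

n(D) = 655 / 340.00 = 1.926 mol
n(G) = 217 / 85.00 = 2.553 mol
selectivity = 1.926/(1.926+2.553) × 100 = 43.00 %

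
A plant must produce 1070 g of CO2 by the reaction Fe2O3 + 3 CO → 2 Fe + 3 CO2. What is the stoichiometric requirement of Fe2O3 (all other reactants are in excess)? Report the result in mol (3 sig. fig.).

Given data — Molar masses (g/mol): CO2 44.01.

n(CO2) = 1070 / 44.01 = 24.31 mol
n(Fe2O3) = (1/3) × 24.31 = 8.103 mol

8.10 mol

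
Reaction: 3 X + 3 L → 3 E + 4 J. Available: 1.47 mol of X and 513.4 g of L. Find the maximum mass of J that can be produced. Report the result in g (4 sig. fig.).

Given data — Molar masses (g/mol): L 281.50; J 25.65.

50.27 g

n(X) = 1.470 mol
n(L) = 513.4 / 281.50 = 1.824 mol
n/ν for X = 1.470/3 = 0.4900
n/ν for L = 1.824/3 = 0.6080
Smallest n/ν is X → limiting reagent.
n(J) = (4/3) × 1.470 = 1.960 mol
mass = 1.960 × 25.65 = 50.27 g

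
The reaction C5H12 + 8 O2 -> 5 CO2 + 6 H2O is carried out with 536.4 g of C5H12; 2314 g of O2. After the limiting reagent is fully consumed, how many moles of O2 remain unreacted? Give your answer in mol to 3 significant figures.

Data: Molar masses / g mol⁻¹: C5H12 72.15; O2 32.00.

12.8 mol

n(C5H12) = 536.4 / 72.15 = 7.435 mol
n(O2) = 2314 / 32.00 = 72.31 mol
n/ν for C5H12 = 7.435/1 = 7.435
n/ν for O2 = 72.31/8 = 9.039
Smallest n/ν is C5H12 → limiting reagent.
O2 consumed = (8/1) × 7.435 = 59.48 mol
O2 remaining = 72.31 − 59.48 = 12.83 mol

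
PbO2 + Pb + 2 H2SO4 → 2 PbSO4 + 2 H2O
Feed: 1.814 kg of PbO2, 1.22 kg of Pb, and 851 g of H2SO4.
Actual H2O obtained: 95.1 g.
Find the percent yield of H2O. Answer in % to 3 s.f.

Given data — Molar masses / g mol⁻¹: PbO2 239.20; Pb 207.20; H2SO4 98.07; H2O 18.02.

60.8 %

n(PbO2) = 1.814×1000 / 239.20 = 7.584 mol
n(Pb) = 1.220×1000 / 207.20 = 5.888 mol
n(H2SO4) = 851.0 / 98.07 = 8.677 mol
n/ν for PbO2 = 7.584/1 = 7.584
n/ν for Pb = 5.888/1 = 5.888
n/ν for H2SO4 = 8.677/2 = 4.339
Smallest n/ν is H2SO4 → limiting reagent.
theoretical n(H2O) = (2/2) × 8.677 = 8.677 mol → 156.4 g
% yield = 95.1 / 156.4 × 100 = 60.81 %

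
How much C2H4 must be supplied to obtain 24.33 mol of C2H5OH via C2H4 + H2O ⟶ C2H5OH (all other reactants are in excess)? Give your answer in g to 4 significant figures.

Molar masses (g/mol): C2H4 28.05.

n(C2H5OH) = 24.33 mol
n(C2H4) = (1/1) × 24.33 = 24.33 mol
mass = 24.33 × 28.05 = 682.5 g

682.5 g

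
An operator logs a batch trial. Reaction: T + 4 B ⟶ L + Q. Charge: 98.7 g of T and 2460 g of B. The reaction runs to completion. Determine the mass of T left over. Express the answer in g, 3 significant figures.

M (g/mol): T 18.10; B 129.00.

n(T) = 98.70 / 18.10 = 5.453 mol
n(B) = 2460 / 129.00 = 19.07 mol
n/ν for T = 5.453/1 = 5.453
n/ν for B = 19.07/4 = 4.768
Smallest n/ν is B → limiting reagent.
T consumed = (1/4) × 19.07 = 4.768 mol
T remaining = 5.453 − 4.768 = 0.6850 mol
mass = 0.6850 × 18.10 = 12.40 g

12.4 g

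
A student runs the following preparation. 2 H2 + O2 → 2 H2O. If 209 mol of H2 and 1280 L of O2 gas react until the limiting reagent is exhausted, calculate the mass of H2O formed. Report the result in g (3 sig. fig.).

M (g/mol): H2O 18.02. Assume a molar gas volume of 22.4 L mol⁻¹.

2060 g

n(H2) = 209.0 mol
n(O2) = 1280 / 22.4 = 57.14 mol
n/ν for H2 = 209.0/2 = 104.5
n/ν for O2 = 57.14/1 = 57.14
Smallest n/ν is O2 → limiting reagent.
n(H2O) = (2/1) × 57.14 = 114.3 mol
mass = 114.3 × 18.02 = 2060 g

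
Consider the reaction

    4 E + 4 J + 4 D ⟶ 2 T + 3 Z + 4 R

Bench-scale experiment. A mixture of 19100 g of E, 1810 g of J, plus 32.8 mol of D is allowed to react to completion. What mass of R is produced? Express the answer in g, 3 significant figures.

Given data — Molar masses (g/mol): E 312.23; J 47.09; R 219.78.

n(E) = 19100 / 312.23 = 61.17 mol
n(J) = 1810 / 47.09 = 38.44 mol
n(D) = 32.80 mol
n/ν for E = 61.17/4 = 15.29
n/ν for J = 38.44/4 = 9.610
n/ν for D = 32.80/4 = 8.200
Smallest n/ν is D → limiting reagent.
n(R) = (4/4) × 32.80 = 32.80 mol
mass = 32.80 × 219.78 = 7209 g

7210 g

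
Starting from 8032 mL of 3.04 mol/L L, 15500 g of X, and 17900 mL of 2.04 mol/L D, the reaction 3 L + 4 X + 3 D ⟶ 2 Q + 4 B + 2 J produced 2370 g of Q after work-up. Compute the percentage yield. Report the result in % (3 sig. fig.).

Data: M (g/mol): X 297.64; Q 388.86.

37.4 %

n(L) = 3.04 × 8032/1000 = 24.42 mol
n(X) = 15500 / 297.64 = 52.08 mol
n(D) = 2.04 × 17900/1000 = 36.52 mol
n/ν for L = 24.42/3 = 8.140
n/ν for X = 52.08/4 = 13.02
n/ν for D = 36.52/3 = 12.17
Smallest n/ν is L → limiting reagent.
theoretical n(Q) = (2/3) × 24.42 = 16.28 mol → 6331 g
% yield = 2370 / 6331 × 100 = 37.43 %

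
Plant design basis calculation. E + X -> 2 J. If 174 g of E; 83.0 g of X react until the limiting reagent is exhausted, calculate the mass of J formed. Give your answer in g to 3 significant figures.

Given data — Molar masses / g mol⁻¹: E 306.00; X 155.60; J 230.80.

246 g

n(E) = 174.0 / 306.00 = 0.5686 mol
n(X) = 83.00 / 155.60 = 0.5334 mol
n/ν → E: 0.5686, X: 0.5334; X is limiting.
n(J) = (2/1) × 0.5334 = 1.067 mol
mass = 1.067 × 230.80 = 246.3 g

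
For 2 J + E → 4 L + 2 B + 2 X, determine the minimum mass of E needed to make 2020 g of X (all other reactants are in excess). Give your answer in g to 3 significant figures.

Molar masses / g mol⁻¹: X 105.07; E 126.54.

1220 g

n(X) = 2020 / 105.07 = 19.23 mol
n(E) = (1/2) × 19.23 = 9.615 mol
mass = 9.615 × 126.54 = 1217 g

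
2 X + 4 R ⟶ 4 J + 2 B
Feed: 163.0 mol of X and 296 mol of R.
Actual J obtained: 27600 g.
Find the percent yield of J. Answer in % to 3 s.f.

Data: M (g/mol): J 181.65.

n(X) = 163.0 mol
n(R) = 296.0 mol
n/ν → X: 81.50, R: 74.00; R is limiting.
theoretical n(J) = (4/4) × 296.0 = 296.0 mol → 53770 g
% yield = 27600 / 53770 × 100 = 51.33 %

51.3 %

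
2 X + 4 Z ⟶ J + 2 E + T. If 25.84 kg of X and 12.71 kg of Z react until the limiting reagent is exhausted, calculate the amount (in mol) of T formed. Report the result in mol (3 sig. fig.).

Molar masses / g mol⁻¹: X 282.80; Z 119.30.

n(X) = 25.84×1000 / 282.80 = 91.37 mol
n(Z) = 12.71×1000 / 119.30 = 106.5 mol
n/ν for X = 91.37/2 = 45.69
n/ν for Z = 106.5/4 = 26.63
Smallest n/ν is Z → limiting reagent.
n(T) = (1/4) × 106.5 = 26.63 mol

26.6 mol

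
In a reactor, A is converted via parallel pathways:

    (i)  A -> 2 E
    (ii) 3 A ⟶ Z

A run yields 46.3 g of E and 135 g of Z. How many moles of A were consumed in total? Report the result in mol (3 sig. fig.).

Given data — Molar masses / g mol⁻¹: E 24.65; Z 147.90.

n(E) = 46.3 / 24.65 = 1.878 mol
n(Z) = 135 / 147.90 = 0.9128 mol
n(A) via (i) = (1/2)×1.878 = 0.9390 mol
n(A) via (ii) = (3/1)×0.9128 = 2.738 mol
total n(A) = 0.9390 + 2.738 = 3.677 mol

3.68 mol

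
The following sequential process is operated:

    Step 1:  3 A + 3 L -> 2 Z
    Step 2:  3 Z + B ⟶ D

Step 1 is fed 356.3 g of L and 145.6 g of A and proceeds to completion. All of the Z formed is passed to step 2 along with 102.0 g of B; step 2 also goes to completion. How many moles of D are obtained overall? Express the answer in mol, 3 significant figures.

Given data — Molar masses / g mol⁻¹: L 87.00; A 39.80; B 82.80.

0.813 mol

Step 1:
n(L) = 356.3 / 87.00 = 4.095 mol
n(A) = 145.6 / 39.80 = 3.658 mol
n/ν → L: 1.365, A: 1.219; A is limiting.
n(Z) produced = (2/3) × 3.658 = 2.439 mol
Step 2:
n(Z) available = 2.439 mol
n(B) = 102.0 / 82.80 = 1.232 mol
n/ν → Z: 0.8130, B: 1.232; Z is limiting.
n(D) = (1/3) × 2.439 = 0.8130 mol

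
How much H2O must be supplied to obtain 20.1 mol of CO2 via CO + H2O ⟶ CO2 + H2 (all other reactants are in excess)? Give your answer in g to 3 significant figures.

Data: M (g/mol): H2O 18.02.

n(CO2) = 20.10 mol
n(H2O) = (1/1) × 20.10 = 20.10 mol
mass = 20.10 × 18.02 = 362.2 g

362 g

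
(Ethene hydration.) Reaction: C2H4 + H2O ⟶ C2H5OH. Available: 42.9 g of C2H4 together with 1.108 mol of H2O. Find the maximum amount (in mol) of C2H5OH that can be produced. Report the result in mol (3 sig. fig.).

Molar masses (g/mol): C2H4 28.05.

1.11 mol

n(C2H4) = 42.90 / 28.05 = 1.529 mol
n(H2O) = 1.108 mol
n/ν → C2H4: 1.529, H2O: 1.108; H2O is limiting.
n(C2H5OH) = (1/1) × 1.108 = 1.108 mol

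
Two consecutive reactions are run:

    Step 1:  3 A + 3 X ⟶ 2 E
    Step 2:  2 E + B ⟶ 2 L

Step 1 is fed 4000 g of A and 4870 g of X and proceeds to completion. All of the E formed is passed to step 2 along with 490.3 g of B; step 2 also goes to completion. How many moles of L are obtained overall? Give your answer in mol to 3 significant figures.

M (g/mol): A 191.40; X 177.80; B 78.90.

12.4 mol

Step 1:
n(A) = 4000 / 191.40 = 20.90 mol
n(X) = 4870 / 177.80 = 27.39 mol
n/ν for A = 20.90/3 = 6.967
n/ν for X = 27.39/3 = 9.130
Smallest n/ν is A → limiting reagent.
n(E) produced = (2/3) × 20.90 = 13.93 mol
Step 2:
n(E) available = 13.93 mol
n(B) = 490.3 / 78.90 = 6.214 mol
n/ν for E = 13.93/2 = 6.965
n/ν for B = 6.214/1 = 6.214
Smallest n/ν is B → limiting reagent.
n(L) = (2/1) × 6.214 = 12.43 mol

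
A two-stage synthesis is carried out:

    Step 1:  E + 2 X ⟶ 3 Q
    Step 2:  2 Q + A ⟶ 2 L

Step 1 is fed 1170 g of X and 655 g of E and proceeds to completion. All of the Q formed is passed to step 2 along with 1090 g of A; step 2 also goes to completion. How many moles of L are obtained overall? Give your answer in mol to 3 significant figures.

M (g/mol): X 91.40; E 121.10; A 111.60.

16.2 mol

Step 1:
n(X) = 1170 / 91.40 = 12.80 mol
n(E) = 655.0 / 121.10 = 5.409 mol
n/ν → X: 6.400, E: 5.409; E is limiting.
n(Q) produced = (3/1) × 5.409 = 16.23 mol
Step 2:
n(Q) available = 16.23 mol
n(A) = 1090 / 111.60 = 9.767 mol
n/ν → Q: 8.115, A: 9.767; Q is limiting.
n(L) = (2/2) × 16.23 = 16.23 mol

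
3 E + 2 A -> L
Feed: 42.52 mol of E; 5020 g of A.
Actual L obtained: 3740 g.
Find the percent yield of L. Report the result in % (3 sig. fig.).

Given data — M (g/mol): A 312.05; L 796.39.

58.4 %

n(E) = 42.52 mol
n(A) = 5020 / 312.05 = 16.09 mol
n/ν for E = 42.52/3 = 14.17
n/ν for A = 16.09/2 = 8.045
Smallest n/ν is A → limiting reagent.
theoretical n(L) = (1/2) × 16.09 = 8.045 mol → 6407 g
% yield = 3740 / 6407 × 100 = 58.37 %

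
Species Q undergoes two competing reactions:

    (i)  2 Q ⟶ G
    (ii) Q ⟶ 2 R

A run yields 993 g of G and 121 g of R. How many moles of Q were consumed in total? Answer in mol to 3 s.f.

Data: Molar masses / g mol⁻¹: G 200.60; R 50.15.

11.1 mol

n(G) = 993 / 200.60 = 4.950 mol
n(R) = 121 / 50.15 = 2.413 mol
n(Q) via (i) = (2/1)×4.950 = 9.900 mol
n(Q) via (ii) = (1/2)×2.413 = 1.207 mol
total n(Q) = 9.900 + 1.207 = 11.11 mol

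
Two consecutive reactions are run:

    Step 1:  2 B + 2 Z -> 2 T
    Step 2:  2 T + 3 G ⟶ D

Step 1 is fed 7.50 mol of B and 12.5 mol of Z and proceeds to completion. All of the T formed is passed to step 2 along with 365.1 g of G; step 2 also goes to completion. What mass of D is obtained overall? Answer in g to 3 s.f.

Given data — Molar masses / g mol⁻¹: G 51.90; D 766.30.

1800 g

Step 1:
n(B) = 7.500 mol
n(Z) = 12.50 mol
n/ν for B = 7.500/2 = 3.750
n/ν for Z = 12.50/2 = 6.250
Smallest n/ν is B → limiting reagent.
n(T) produced = (2/2) × 7.500 = 7.500 mol
Step 2:
n(T) available = 7.500 mol
n(G) = 365.1 / 51.90 = 7.035 mol
n/ν for T = 7.500/2 = 3.750
n/ν for G = 7.035/3 = 2.345
Smallest n/ν is G → limiting reagent.
n(D) = (1/3) × 7.035 = 2.345 mol
mass = 2.345 × 766.30 = 1797 g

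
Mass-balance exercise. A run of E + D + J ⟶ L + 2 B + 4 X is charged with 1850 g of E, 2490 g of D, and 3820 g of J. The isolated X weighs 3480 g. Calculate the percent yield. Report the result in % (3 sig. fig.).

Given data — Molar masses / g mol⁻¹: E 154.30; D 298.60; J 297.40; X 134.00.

n(E) = 1850 / 154.30 = 11.99 mol
n(D) = 2490 / 298.60 = 8.339 mol
n(J) = 3820 / 297.40 = 12.84 mol
n/ν for E = 11.99/1 = 11.99
n/ν for D = 8.339/1 = 8.339
n/ν for J = 12.84/1 = 12.84
Smallest n/ν is D → limiting reagent.
theoretical n(X) = (4/1) × 8.339 = 33.36 mol → 4470 g
% yield = 3480 / 4470 × 100 = 77.85 %

77.9 %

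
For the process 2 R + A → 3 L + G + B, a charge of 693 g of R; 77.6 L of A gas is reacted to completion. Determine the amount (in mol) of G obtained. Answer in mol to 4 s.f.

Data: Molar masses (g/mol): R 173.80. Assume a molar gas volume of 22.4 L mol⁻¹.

n(R) = 693.0 / 173.80 = 3.987 mol
n(A) = 77.60 / 22.4 = 3.464 mol
n/ν → R: 1.994, A: 3.464; R is limiting.
n(G) = (1/2) × 3.987 = 1.994 mol

1.994 mol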